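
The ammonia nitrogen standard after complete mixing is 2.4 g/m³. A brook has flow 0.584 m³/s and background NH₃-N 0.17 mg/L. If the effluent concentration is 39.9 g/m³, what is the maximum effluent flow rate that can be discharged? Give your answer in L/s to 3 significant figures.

34.7 L/s

Mass balance at complete mixing: C_std·(Q_w + Q_r) = Q_w·C_e + Q_r·C_b.
Rearranging, Q_w = Q_r·(C_std − C_b)/(C_e − C_std) = 0.584·(2.4 − 0.17) / (39.9 − 2.4) = 0.03473 m³/s.
= 34.73 L/s.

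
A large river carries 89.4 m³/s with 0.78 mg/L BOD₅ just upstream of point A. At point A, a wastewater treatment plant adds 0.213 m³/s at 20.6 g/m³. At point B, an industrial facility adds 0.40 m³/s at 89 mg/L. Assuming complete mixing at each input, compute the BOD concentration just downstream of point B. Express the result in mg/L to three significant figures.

1.22 mg/L

After input A: C = (89.4·0.78 + 0.213·20.6) / 89.61 = 0.8271 mg/L.
After input B: C = (89.61·0.8271 + 0.4·89) / 90.01 = 1.219 mg/L.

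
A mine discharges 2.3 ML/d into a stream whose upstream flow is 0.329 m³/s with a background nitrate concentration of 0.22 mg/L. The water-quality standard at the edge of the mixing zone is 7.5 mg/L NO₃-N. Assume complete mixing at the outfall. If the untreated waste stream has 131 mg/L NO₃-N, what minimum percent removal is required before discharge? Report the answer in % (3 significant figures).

25.6 %

2.3 ML/d = 0.02662 m³/s.
Mass balance: 7.5·0.3556 = 0.02662·Cₑ + 0.329·0.22.
Cₑ = (2.667 − 0.07238) / 0.02662 = 97.47 mg/L.
Required removal = 1 − 97.47/131 = 25.59 %.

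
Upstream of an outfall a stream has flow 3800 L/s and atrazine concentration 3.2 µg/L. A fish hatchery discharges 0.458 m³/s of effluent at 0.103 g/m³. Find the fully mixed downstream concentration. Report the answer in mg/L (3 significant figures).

3800 L/s = 3.8 m³/s.
3.2 µg/L = 0.0032 mg/L.
Conservation of mass across the mixing zone: C = (0.458·0.103 + 3.8·0.0032) / (0.458 + 3.8) = 0.05933/4.258 = 0.01393 mg/L.

0.0139 mg/L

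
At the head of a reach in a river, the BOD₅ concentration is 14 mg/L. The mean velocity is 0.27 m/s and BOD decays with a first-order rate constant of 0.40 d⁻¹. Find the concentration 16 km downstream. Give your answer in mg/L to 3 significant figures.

10.6 mg/L

Travel time t = 16 km / 0.27 m/s = 1.6e+04/0.27 = 5.926e+04 s = 0.6859 d.
First-order decay: C = 14·exp(−0.40·0.6859) = 14·0.7601 = 10.64 mg/L.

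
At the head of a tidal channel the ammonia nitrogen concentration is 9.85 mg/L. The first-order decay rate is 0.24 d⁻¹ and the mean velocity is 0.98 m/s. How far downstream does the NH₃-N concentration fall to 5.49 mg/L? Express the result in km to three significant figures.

206 km

From C = C₀·e^(−kt), t = ln(C₀/C)/k = ln(9.85/5.49)/0.24 = 0.5845/0.24 = 2.436 d.
Distance = v·t = 0.98 m/s × 2.104e+05 s = 2.062e+05 m = 206.2 km.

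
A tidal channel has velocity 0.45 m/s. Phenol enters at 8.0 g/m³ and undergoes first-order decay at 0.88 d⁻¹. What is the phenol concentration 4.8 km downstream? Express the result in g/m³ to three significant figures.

7.18 g/m³

Travel time t = 4.8 km / 0.45 m/s = 4800/0.45 = 1.067e+04 s = 0.1235 d.
First-order decay: C = 8.0·exp(−0.88·0.1235) = 8.0·0.8971 = 7.176 g/m³.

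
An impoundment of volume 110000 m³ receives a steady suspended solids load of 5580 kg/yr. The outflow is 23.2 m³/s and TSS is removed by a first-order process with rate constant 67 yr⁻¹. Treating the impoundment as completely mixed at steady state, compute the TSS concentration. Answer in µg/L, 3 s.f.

7.55 µg/L

Outflow Q = 23.2 m³/s × 3.156e+07 s/yr = 7.321e+08 m³/yr.
Steady-state CSTR mass balance: W = Q·C + k·V·C, so C = W/(Q + kV).
Q + kV = 7.321e+08 + 67·110000 = 7.395e+08 m³/yr.
C = 5580/7.395e+08 = 7.546e-06 kg/m³ = 0.007546 mg/L = 7.546 µg/L.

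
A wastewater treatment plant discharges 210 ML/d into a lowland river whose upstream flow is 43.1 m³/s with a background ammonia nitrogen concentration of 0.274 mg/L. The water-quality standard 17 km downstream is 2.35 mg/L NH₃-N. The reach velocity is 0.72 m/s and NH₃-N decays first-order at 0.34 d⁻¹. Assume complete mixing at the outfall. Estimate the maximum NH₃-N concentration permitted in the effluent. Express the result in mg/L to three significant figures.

210 ML/d = 2.431 m³/s.
Travel time to the compliance point: t = 1.7e+04/0.72 = 2.361e+04 s = 0.2733 d; decay factor exp(−0.34·0.2733) = 0.9113.
So the concentration just after mixing may be at most 2.35/0.9113 = 2.579 mg/L.
Mass balance: 2.579·45.53 = 2.431·Cₑ + 43.1·0.274.
Cₑ = (117.4 − 11.81) / 2.431 = 43.45 mg/L.

43.4 mg/L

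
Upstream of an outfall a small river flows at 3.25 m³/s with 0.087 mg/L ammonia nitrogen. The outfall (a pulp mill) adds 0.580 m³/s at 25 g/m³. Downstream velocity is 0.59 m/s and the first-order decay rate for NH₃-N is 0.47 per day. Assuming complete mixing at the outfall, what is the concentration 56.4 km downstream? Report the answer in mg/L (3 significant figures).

After complete mixing, C₀ = (0.58·25 + 3.25·0.087) / 3.83 = 3.86 mg/L.
Travel time t = 5.64e+04 m / 0.59 m/s = 9.559e+04 s = 1.106 d.
C = 3.86·exp(−0.47·1.106) = 3.86·0.5945 = 2.295 mg/L.

2.29 mg/L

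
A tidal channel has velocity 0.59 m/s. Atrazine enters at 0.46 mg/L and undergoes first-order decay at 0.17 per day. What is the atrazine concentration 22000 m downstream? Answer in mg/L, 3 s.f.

0.427 mg/L

Travel time t = 22000 m / 0.59 m/s = 2.2e+04/0.59 = 3.729e+04 s = 0.4316 d.
First-order decay: C = 0.46·exp(−0.17·0.4316) = 0.46·0.9293 = 0.4275 mg/L.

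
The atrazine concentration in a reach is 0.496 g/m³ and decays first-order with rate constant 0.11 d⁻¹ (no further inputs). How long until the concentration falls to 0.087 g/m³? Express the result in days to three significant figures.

t = ln(C₀/C)/k = ln(0.496/0.087)/0.11 = 1.741/0.11 = 15.82 d.

15.8 d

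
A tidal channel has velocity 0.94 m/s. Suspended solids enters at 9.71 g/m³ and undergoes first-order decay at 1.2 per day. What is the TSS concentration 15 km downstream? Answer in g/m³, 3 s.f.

7.78 g/m³

Travel time t = 15 km / 0.94 m/s = 1.5e+04/0.94 = 1.596e+04 s = 0.1847 d.
First-order decay: C = 9.71·exp(−1.2·0.1847) = 9.71·0.8012 = 7.78 g/m³.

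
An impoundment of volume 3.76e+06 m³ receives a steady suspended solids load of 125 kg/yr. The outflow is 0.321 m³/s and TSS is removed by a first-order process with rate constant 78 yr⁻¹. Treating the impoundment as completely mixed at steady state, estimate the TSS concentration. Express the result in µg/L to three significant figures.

0.412 µg/L

Outflow Q = 0.321 m³/s × 3.156e+07 s/yr = 1.013e+07 m³/yr.
Steady-state CSTR mass balance: W = Q·C + k·V·C, so C = W/(Q + kV).
Q + kV = 1.013e+07 + 78·3.76e+06 = 3.034e+08 m³/yr.
C = 125/3.034e+08 = 4.12e-07 kg/m³ = 0.000412 mg/L = 0.412 µg/L.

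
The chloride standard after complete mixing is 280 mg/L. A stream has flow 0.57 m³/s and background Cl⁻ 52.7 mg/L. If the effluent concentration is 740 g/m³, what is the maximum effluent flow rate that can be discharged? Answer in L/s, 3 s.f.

Mass balance at complete mixing: C_std·(Q_w + Q_r) = Q_w·C_e + Q_r·C_b.
Rearranging, Q_w = Q_r·(C_std − C_b)/(C_e − C_std) = 0.57·(280 − 52.7) / (740 − 280) = 0.2817 m³/s.
= 281.7 L/s.

282 L/s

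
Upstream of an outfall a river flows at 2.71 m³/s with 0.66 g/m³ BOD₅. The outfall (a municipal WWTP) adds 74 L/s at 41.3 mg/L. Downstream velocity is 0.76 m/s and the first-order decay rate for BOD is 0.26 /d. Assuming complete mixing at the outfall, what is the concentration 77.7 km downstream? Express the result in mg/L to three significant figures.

74 L/s = 0.074 m³/s.
After complete mixing, C₀ = (0.074·41.3 + 2.71·0.66) / 2.784 = 1.74 mg/L.
Travel time t = 7.77e+04 m / 0.76 m/s = 1.022e+05 s = 1.183 d.
C = 1.74·exp(−0.26·1.183) = 1.74·0.7352 = 1.279 mg/L.

1.28 mg/L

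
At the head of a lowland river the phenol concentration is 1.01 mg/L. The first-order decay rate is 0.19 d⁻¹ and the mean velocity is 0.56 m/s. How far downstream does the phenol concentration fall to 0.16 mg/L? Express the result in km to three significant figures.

From C = C₀·e^(−kt), t = ln(C₀/C)/k = ln(1.01/0.16)/0.19 = 1.843/0.19 = 9.698 d.
Distance = v·t = 0.56 m/s × 8.379e+05 s = 4.692e+05 m = 469.2 km.

469 km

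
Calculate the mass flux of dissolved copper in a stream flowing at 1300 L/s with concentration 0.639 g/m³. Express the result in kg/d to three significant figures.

1300 L/s = 1.3 m³/s.
Mass flux = Q·C = 1.3 m³/s × 0.639 g/m³ = 0.8307 g/s.
= 0.8307 g/s × 86.4 = 71.77 kg/d.

71.8 kg/d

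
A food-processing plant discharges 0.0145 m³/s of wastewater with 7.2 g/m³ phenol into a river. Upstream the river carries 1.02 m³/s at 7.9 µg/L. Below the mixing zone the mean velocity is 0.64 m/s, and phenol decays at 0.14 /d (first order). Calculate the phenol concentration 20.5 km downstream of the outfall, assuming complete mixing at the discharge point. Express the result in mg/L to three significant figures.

0.103 mg/L

7.9 µg/L = 0.0079 mg/L.
After complete mixing, C₀ = (0.0145·7.2 + 1.02·0.0079) / 1.034 = 0.1087 mg/L.
Travel time t = 2.05e+04 m / 0.64 m/s = 3.203e+04 s = 0.3707 d.
C = 0.1087·exp(−0.14·0.3707) = 0.1087·0.9494 = 0.1032 mg/L.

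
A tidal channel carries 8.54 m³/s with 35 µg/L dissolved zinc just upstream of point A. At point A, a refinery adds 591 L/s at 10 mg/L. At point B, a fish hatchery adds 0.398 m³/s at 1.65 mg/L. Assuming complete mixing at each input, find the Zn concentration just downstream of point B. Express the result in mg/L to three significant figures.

0.720 mg/L

35 µg/L = 0.035 mg/L.
591 L/s = 0.591 m³/s.
After input A: C = (8.54·0.035 + 0.591·10) / 9.131 = 0.68 mg/L.
After input B: C = (9.131·0.68 + 0.398·1.65) / 9.529 = 0.7205 mg/L.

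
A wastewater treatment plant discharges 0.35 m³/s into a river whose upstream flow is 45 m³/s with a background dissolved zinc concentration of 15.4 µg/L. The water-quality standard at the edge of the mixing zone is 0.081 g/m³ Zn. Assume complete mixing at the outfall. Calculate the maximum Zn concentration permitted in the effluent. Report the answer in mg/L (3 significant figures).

8.52 mg/L

15.4 µg/L = 0.0154 mg/L.
Mass balance: 0.081·45.35 = 0.35·Cₑ + 45·0.0154.
Cₑ = (3.673 − 0.693) / 0.35 = 8.515 mg/L.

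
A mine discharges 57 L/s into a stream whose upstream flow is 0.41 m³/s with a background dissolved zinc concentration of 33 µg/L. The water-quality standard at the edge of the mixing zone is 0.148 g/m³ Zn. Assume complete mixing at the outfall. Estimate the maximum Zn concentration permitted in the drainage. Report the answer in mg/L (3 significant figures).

57 L/s = 0.057 m³/s.
33 µg/L = 0.033 mg/L.
Mass balance: 0.148·0.467 = 0.057·Cₑ + 0.41·0.033.
Cₑ = (0.06912 − 0.01353) / 0.057 = 0.9752 mg/L.

0.975 mg/L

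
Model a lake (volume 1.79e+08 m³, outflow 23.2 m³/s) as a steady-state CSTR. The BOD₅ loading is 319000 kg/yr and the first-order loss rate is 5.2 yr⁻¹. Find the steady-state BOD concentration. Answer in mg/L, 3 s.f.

Outflow Q = 23.2 m³/s × 3.156e+07 s/yr = 7.321e+08 m³/yr.
Steady-state CSTR mass balance: W = Q·C + k·V·C, so C = W/(Q + kV).
Q + kV = 7.321e+08 + 5.2·1.79e+08 = 1.663e+09 m³/yr.
C = 319000/1.663e+09 = 0.0001918 kg/m³ = 0.1918 mg/L.

0.192 mg/L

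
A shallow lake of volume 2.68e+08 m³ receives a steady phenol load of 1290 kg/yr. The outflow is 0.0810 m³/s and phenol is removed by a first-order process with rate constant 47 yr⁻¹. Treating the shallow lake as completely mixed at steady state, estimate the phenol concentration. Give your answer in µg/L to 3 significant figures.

Outflow Q = 0.0810 m³/s × 3.156e+07 s/yr = 2.556e+06 m³/yr.
Steady-state CSTR mass balance: W = Q·C + k·V·C, so C = W/(Q + kV).
Q + kV = 2.556e+06 + 47·2.68e+08 = 1.26e+10 m³/yr.
C = 1290/1.26e+10 = 1.024e-07 kg/m³ = 0.0001024 mg/L = 0.1024 µg/L.

0.102 µg/L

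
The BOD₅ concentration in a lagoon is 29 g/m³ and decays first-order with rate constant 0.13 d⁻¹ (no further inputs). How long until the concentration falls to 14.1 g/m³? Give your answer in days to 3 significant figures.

5.55 d

t = ln(C₀/C)/k = ln(29/14.1)/0.13 = 0.7211/0.13 = 5.547 d.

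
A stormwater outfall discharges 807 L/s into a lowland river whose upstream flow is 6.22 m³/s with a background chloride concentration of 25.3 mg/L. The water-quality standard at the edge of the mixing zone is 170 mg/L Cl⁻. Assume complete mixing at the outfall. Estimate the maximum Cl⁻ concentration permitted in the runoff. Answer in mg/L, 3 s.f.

1290 mg/L

807 L/s = 0.807 m³/s.
Mass balance: 170·7.027 = 0.807·Cₑ + 6.22·25.3.
Cₑ = (1195 − 157.4) / 0.807 = 1285 mg/L.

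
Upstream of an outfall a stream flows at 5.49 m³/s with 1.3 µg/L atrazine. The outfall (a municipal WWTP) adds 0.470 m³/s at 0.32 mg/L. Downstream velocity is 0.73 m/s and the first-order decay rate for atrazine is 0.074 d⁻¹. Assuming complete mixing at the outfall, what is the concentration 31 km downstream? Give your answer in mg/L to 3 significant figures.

0.0255 mg/L

1.3 µg/L = 0.0013 mg/L.
After complete mixing, C₀ = (0.47·0.32 + 5.49·0.0013) / 5.96 = 0.02643 mg/L.
Travel time t = 3.1e+04 m / 0.73 m/s = 4.247e+04 s = 0.4915 d.
C = 0.02643·exp(−0.074·0.4915) = 0.02643·0.9643 = 0.02549 mg/L.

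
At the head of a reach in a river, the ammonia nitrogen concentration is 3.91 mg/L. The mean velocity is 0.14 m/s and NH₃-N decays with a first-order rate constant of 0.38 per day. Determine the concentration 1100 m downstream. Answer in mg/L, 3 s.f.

3.78 mg/L

Travel time t = 1100 m / 0.14 m/s = 1100/0.14 = 7857 s = 0.09094 d.
First-order decay: C = 3.91·exp(−0.38·0.09094) = 3.91·0.966 = 3.777 mg/L.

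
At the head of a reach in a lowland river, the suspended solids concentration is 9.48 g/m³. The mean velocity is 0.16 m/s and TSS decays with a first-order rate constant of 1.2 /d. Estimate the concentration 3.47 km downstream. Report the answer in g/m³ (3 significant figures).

7.01 g/m³

Travel time t = 3.47 km / 0.16 m/s = 3470/0.16 = 2.169e+04 s = 0.251 d.
First-order decay: C = 9.48·exp(−1.2·0.251) = 9.48·0.7399 = 7.014 g/m³.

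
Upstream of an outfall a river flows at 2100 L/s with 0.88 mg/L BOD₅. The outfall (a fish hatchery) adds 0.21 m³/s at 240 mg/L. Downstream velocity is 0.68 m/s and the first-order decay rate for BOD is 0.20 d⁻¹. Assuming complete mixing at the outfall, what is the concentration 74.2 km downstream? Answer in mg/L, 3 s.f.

17.6 mg/L

2100 L/s = 2.1 m³/s.
After complete mixing, C₀ = (0.21·240 + 2.1·0.88) / 2.31 = 22.62 mg/L.
Travel time t = 7.42e+04 m / 0.68 m/s = 1.091e+05 s = 1.263 d.
C = 22.62·exp(−0.20·1.263) = 22.62·0.7768 = 17.57 mg/L.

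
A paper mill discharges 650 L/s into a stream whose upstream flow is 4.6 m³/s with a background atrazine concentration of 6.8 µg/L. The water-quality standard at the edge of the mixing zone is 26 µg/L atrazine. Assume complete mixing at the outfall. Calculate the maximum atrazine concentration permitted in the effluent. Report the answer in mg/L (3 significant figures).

0.162 mg/L

650 L/s = 0.65 m³/s.
6.8 µg/L = 0.0068 mg/L.
26 µg/L = 0.026 mg/L.
Mass balance: 0.026·5.25 = 0.65·Cₑ + 4.6·0.0068.
Cₑ = (0.1365 − 0.03128) / 0.65 = 0.1619 mg/L.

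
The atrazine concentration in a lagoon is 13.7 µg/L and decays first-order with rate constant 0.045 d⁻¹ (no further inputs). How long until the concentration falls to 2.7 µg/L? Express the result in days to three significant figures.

t = ln(C₀/C)/k = ln(13.7/2.7)/0.045 = 1.624/0.045 = 36.09 d.

36.1 d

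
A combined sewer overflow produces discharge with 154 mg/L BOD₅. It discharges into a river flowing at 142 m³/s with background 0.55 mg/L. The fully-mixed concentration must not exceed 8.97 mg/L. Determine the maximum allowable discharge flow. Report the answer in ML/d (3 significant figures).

Mass balance at complete mixing: C_std·(Q_w + Q_r) = Q_w·C_e + Q_r·C_b.
Rearranging, Q_w = Q_r·(C_std − C_b)/(C_e − C_std) = 142·(8.97 − 0.55) / (154 − 8.97) = 8.244 m³/s.
= 712.3 ML/d.

712 ML/d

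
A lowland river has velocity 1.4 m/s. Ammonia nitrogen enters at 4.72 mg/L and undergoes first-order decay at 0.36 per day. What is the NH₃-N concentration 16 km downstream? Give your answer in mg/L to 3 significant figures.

4.50 mg/L

Travel time t = 16 km / 1.4 m/s = 1.6e+04/1.4 = 1.143e+04 s = 0.1323 d.
First-order decay: C = 4.72·exp(−0.36·0.1323) = 4.72·0.9535 = 4.501 mg/L.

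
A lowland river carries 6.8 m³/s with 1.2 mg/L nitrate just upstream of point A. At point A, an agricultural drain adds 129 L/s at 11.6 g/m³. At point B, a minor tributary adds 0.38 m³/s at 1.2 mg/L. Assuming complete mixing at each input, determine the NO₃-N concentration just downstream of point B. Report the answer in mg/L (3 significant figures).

129 L/s = 0.129 m³/s.
After input A: C = (6.8·1.2 + 0.129·11.6) / 6.929 = 1.394 mg/L.
After input B: C = (6.929·1.394 + 0.38·1.2) / 7.309 = 1.384 mg/L.

1.38 mg/L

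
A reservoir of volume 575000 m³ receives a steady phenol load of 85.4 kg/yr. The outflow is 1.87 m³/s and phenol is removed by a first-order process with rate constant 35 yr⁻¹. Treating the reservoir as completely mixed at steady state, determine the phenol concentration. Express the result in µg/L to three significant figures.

1.08 µg/L

Outflow Q = 1.87 m³/s × 3.156e+07 s/yr = 5.901e+07 m³/yr.
Steady-state CSTR mass balance: W = Q·C + k·V·C, so C = W/(Q + kV).
Q + kV = 5.901e+07 + 35·575000 = 7.914e+07 m³/yr.
C = 85.4/7.914e+07 = 1.079e-06 kg/m³ = 0.001079 mg/L = 1.079 µg/L.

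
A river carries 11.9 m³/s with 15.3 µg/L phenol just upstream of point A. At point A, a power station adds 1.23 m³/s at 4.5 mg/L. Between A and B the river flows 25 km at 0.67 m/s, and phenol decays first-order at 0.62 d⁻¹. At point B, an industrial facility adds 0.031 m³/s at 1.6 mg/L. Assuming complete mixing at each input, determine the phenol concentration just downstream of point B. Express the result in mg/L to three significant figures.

15.3 µg/L = 0.0153 mg/L.
After input A: C = (11.9·0.0153 + 1.23·4.5) / 13.13 = 0.4354 mg/L.
Over the 25 km reach to input B (t = 3.731e+04 s = 0.4319 d), decay gives C = 0.4354·exp(−0.62·0.4319) = 0.3331 mg/L.
After input B: C = (13.13·0.3331 + 0.031·1.6) / 13.16 = 0.3361 mg/L.

0.336 mg/L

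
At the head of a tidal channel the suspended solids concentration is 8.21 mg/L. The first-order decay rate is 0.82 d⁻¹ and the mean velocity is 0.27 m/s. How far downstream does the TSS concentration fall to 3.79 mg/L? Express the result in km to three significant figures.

22.0 km

From C = C₀·e^(−kt), t = ln(C₀/C)/k = ln(8.21/3.79)/0.82 = 0.773/0.82 = 0.9427 d.
Distance = v·t = 0.27 m/s × 8.145e+04 s = 2.199e+04 m = 21.99 km.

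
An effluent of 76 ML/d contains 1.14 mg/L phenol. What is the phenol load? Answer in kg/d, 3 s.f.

86.6 kg/d

76 ML/d = 0.8796 m³/s.
Mass flux = Q·C = 0.8796 m³/s × 1.14 g/m³ = 1.003 g/s.
= 1.003 g/s × 86.4 = 86.64 kg/d.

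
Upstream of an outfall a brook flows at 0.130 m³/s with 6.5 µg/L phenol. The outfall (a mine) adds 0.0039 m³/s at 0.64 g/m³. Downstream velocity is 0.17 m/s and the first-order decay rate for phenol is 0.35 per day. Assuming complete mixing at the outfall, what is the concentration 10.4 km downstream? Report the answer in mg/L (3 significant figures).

6.5 µg/L = 0.0065 mg/L.
After complete mixing, C₀ = (0.0039·0.64 + 0.13·0.0065) / 0.1339 = 0.02495 mg/L.
Travel time t = 1.04e+04 m / 0.17 m/s = 6.118e+04 s = 0.7081 d.
C = 0.02495·exp(−0.35·0.7081) = 0.02495·0.7805 = 0.01947 mg/L.

0.0195 mg/L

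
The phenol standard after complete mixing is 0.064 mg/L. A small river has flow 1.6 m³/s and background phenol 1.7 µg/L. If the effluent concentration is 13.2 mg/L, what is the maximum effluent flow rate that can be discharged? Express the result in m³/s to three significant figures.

1.7 µg/L = 0.0017 mg/L.
Mass balance at complete mixing: C_std·(Q_w + Q_r) = Q_w·C_e + Q_r·C_b.
Rearranging, Q_w = Q_r·(C_std − C_b)/(C_e − C_std) = 1.6·(0.064 − 0.0017) / (13.2 − 0.064) = 0.007588 m³/s.

0.00759 m³/s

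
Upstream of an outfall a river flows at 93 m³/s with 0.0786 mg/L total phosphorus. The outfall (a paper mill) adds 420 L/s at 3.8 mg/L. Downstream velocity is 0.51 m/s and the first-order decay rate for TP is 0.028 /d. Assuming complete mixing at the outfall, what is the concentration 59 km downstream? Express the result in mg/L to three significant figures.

420 L/s = 0.42 m³/s.
After complete mixing, C₀ = (0.42·3.8 + 93·0.0786) / 93.42 = 0.09533 mg/L.
Travel time t = 5.9e+04 m / 0.51 m/s = 1.157e+05 s = 1.339 d.
C = 0.09533·exp(−0.028·1.339) = 0.09533·0.9632 = 0.09182 mg/L.

0.0918 mg/L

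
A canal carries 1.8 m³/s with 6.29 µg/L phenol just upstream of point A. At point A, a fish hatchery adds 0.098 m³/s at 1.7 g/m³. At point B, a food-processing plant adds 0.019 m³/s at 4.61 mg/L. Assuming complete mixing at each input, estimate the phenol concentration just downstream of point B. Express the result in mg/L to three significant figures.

0.139 mg/L

6.29 µg/L = 0.00629 mg/L.
After input A: C = (1.8·0.00629 + 0.098·1.7) / 1.898 = 0.09374 mg/L.
After input B: C = (1.898·0.09374 + 0.019·4.61) / 1.917 = 0.1385 mg/L.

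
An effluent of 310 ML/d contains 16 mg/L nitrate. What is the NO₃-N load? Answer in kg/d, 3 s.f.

4960 kg/d

310 ML/d = 3.588 m³/s.
Mass flux = Q·C = 3.588 m³/s × 16 g/m³ = 57.41 g/s.
= 57.41 g/s × 86.4 = 4960 kg/d.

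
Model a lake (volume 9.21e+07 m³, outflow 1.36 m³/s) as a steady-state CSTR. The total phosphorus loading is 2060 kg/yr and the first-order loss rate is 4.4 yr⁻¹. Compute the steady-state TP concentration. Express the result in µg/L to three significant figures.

4.60 µg/L

Outflow Q = 1.36 m³/s × 3.156e+07 s/yr = 4.292e+07 m³/yr.
Steady-state CSTR mass balance: W = Q·C + k·V·C, so C = W/(Q + kV).
Q + kV = 4.292e+07 + 4.4·9.21e+07 = 4.482e+08 m³/yr.
C = 2060/4.482e+08 = 4.597e-06 kg/m³ = 0.004597 mg/L = 4.597 µg/L.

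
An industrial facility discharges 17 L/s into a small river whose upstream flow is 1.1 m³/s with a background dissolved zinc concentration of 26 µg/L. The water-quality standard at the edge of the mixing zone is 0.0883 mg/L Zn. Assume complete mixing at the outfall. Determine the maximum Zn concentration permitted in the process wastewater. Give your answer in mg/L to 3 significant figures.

17 L/s = 0.017 m³/s.
26 µg/L = 0.026 mg/L.
Mass balance: 0.0883·1.117 = 0.017·Cₑ + 1.1·0.026.
Cₑ = (0.09863 − 0.0286) / 0.017 = 4.119 mg/L.

4.12 mg/L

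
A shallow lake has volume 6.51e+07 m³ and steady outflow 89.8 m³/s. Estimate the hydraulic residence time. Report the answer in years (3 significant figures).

Q = 89.8 m³/s × 3.156e+07 s/yr = 2.834e+09 m³/yr.
Hydraulic residence time τ = V/Q = 6.51e+07/2.834e+09 = 0.02297 yr.

0.0230 yr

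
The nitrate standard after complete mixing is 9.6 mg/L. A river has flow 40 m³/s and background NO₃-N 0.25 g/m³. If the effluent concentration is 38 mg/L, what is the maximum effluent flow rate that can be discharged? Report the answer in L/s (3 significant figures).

13200 L/s

Mass balance at complete mixing: C_std·(Q_w + Q_r) = Q_w·C_e + Q_r·C_b.
Rearranging, Q_w = Q_r·(C_std − C_b)/(C_e − C_std) = 40·(9.6 − 0.25) / (38 − 9.6) = 13.17 m³/s.
= 1.317e+04 L/s.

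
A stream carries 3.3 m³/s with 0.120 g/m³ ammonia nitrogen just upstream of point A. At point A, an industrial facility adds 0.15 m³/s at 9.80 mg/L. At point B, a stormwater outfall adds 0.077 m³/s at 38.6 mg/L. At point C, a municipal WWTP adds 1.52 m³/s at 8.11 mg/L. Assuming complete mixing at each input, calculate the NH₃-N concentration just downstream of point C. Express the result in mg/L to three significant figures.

After input A: C = (3.3·0.12 + 0.15·9.8) / 3.45 = 0.5409 mg/L.
After input B: C = (3.45·0.5409 + 0.077·38.6) / 3.527 = 1.372 mg/L.
After input C: C = (3.527·1.372 + 1.52·8.11) / 5.047 = 3.401 mg/L.

3.40 mg/L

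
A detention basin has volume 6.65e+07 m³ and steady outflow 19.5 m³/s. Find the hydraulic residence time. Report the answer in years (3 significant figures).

0.108 yr

Q = 19.5 m³/s × 3.156e+07 s/yr = 6.154e+08 m³/yr.
Hydraulic residence time τ = V/Q = 6.65e+07/6.154e+08 = 0.1081 yr.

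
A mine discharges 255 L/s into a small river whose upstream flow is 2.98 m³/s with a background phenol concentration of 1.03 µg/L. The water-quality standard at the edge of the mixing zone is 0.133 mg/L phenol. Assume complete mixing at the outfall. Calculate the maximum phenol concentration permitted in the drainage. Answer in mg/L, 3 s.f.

255 L/s = 0.255 m³/s.
1.03 µg/L = 0.00103 mg/L.
Mass balance: 0.133·3.235 = 0.255·Cₑ + 2.98·0.00103.
Cₑ = (0.4303 − 0.003069) / 0.255 = 1.675 mg/L.

1.68 mg/L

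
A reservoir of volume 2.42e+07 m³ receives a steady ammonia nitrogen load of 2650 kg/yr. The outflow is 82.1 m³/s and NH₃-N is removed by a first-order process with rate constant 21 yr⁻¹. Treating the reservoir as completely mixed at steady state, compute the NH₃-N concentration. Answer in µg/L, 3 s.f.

0.855 µg/L

Outflow Q = 82.1 m³/s × 3.156e+07 s/yr = 2.591e+09 m³/yr.
Steady-state CSTR mass balance: W = Q·C + k·V·C, so C = W/(Q + kV).
Q + kV = 2.591e+09 + 21·2.42e+07 = 3.099e+09 m³/yr.
C = 2650/3.099e+09 = 8.551e-07 kg/m³ = 0.0008551 mg/L = 0.8551 µg/L.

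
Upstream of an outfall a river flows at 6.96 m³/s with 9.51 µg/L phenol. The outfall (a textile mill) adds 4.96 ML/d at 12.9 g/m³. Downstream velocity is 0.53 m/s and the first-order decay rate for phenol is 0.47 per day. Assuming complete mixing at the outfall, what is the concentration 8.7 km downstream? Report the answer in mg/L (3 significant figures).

0.105 mg/L

4.96 ML/d = 0.05741 m³/s.
9.51 µg/L = 0.00951 mg/L.
After complete mixing, C₀ = (0.05741·12.9 + 6.96·0.00951) / 7.017 = 0.115 mg/L.
Travel time t = 8700 m / 0.53 m/s = 1.642e+04 s = 0.19 d.
C = 0.115·exp(−0.47·0.19) = 0.115·0.9146 = 0.1051 mg/L.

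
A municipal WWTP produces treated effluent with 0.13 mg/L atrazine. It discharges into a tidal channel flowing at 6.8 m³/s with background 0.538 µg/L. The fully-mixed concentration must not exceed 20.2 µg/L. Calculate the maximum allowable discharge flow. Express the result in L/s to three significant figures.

0.538 µg/L = 0.000538 mg/L.
20.2 µg/L = 0.0202 mg/L.
Mass balance at complete mixing: C_std·(Q_w + Q_r) = Q_w·C_e + Q_r·C_b.
Rearranging, Q_w = Q_r·(C_std − C_b)/(C_e − C_std) = 6.8·(0.0202 − 0.000538) / (0.13 − 0.0202) = 1.218 m³/s.
= 1218 L/s.

1220 L/s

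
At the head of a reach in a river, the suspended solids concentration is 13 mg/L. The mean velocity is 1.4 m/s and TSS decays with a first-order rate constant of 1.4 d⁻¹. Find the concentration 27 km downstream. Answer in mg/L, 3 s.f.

9.51 mg/L

Travel time t = 27 km / 1.4 m/s = 2.7e+04/1.4 = 1.929e+04 s = 0.2232 d.
First-order decay: C = 13·exp(−1.4·0.2232) = 13·0.7316 = 9.511 mg/L.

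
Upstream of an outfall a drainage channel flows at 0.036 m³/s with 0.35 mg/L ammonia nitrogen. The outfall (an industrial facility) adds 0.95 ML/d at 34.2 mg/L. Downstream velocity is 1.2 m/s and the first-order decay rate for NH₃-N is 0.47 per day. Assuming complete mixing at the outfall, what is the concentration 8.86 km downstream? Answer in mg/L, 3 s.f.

0.95 ML/d = 0.011 m³/s.
After complete mixing, C₀ = (0.011·34.2 + 0.036·0.35) / 0.047 = 8.27 mg/L.
Travel time t = 8860 m / 1.2 m/s = 7383 s = 0.08546 d.
C = 8.27·exp(−0.47·0.08546) = 8.27·0.9606 = 7.944 mg/L.

7.94 mg/L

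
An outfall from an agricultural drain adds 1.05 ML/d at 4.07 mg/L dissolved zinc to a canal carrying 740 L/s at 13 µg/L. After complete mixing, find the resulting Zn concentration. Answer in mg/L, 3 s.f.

0.0786 mg/L

1.05 ML/d = 0.01215 m³/s.
740 L/s = 0.74 m³/s.
13 µg/L = 0.013 mg/L.
Flow-weighted mixing gives C = (0.01215·4.07 + 0.74·0.013) / (0.01215 + 0.74) = 0.05908/0.7522 = 0.07855 mg/L.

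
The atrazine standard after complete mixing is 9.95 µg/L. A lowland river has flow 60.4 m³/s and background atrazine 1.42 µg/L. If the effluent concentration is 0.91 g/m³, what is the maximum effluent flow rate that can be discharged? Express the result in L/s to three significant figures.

572 L/s

1.42 µg/L = 0.00142 mg/L.
9.95 µg/L = 0.00995 mg/L.
Mass balance at complete mixing: C_std·(Q_w + Q_r) = Q_w·C_e + Q_r·C_b.
Rearranging, Q_w = Q_r·(C_std − C_b)/(C_e − C_std) = 60.4·(0.00995 − 0.00142) / (0.91 − 0.00995) = 0.5724 m³/s.
= 572.4 L/s.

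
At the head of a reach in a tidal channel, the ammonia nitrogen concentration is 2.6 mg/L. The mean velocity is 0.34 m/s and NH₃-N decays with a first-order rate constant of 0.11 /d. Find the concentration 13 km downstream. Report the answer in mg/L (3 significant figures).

Travel time t = 13 km / 0.34 m/s = 1.3e+04/0.34 = 3.824e+04 s = 0.4425 d.
First-order decay: C = 2.6·exp(−0.11·0.4425) = 2.6·0.9525 = 2.476 mg/L.

2.48 mg/L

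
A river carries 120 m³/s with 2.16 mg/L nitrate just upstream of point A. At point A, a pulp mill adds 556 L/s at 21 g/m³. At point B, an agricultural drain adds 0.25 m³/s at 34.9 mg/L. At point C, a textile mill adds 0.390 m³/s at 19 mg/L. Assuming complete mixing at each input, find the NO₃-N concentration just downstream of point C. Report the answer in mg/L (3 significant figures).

2.37 mg/L

556 L/s = 0.556 m³/s.
After input A: C = (120·2.16 + 0.556·21) / 120.6 = 2.247 mg/L.
After input B: C = (120.6·2.247 + 0.25·34.9) / 120.8 = 2.314 mg/L.
After input C: C = (120.8·2.314 + 0.39·19) / 121.2 = 2.368 mg/L.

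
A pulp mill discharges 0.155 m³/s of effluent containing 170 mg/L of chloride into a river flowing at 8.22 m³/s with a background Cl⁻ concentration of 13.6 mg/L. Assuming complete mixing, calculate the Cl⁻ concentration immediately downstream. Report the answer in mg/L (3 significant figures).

Conservation of mass across the mixing zone: C = (0.155·170 + 8.22·13.6) / (0.155 + 8.22) = 138.1/8.375 = 16.49 mg/L.

16.5 mg/L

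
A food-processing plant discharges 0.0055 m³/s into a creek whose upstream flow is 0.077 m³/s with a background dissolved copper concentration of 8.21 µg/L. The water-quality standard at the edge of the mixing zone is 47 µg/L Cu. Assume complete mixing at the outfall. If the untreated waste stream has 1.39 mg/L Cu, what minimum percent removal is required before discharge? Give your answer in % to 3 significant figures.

8.21 µg/L = 0.00821 mg/L.
47 µg/L = 0.047 mg/L.
Mass balance: 0.047·0.0825 = 0.0055·Cₑ + 0.077·0.00821.
Cₑ = (0.003878 − 0.0006322) / 0.0055 = 0.5901 mg/L.
Required removal = 1 − 0.5901/1.39 = 57.55 %.

57.5 %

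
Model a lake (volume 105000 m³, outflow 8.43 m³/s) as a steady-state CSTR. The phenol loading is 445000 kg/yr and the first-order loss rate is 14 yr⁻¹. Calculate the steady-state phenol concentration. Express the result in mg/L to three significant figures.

1.66 mg/L

Outflow Q = 8.43 m³/s × 3.156e+07 s/yr = 2.66e+08 m³/yr.
Steady-state CSTR mass balance: W = Q·C + k·V·C, so C = W/(Q + kV).
Q + kV = 2.66e+08 + 14·105000 = 2.675e+08 m³/yr.
C = 445000/2.675e+08 = 0.001664 kg/m³ = 1.664 mg/L.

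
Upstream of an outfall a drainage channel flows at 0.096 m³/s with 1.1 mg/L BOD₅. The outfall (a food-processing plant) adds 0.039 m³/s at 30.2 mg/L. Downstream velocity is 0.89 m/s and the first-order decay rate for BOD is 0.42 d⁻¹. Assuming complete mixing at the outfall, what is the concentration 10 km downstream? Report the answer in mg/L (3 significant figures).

After complete mixing, C₀ = (0.039·30.2 + 0.096·1.1) / 0.135 = 9.507 mg/L.
Travel time t = 1e+04 m / 0.89 m/s = 1.124e+04 s = 0.13 d.
C = 9.507·exp(−0.42·0.13) = 9.507·0.9468 = 9.001 mg/L.

9.00 mg/L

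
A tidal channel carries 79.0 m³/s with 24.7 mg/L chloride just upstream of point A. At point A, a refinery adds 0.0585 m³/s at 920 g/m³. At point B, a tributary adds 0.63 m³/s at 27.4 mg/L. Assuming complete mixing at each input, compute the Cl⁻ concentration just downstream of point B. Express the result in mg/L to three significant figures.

25.4 mg/L

After input A: C = (79·24.7 + 0.0585·920) / 79.06 = 25.36 mg/L.
After input B: C = (79.06·25.36 + 0.63·27.4) / 79.69 = 25.38 mg/L.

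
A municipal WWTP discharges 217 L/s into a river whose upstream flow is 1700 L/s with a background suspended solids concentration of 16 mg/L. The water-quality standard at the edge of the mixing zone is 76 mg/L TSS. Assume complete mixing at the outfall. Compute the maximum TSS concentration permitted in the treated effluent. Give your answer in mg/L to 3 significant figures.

217 L/s = 0.217 m³/s.
1700 L/s = 1.7 m³/s.
Mass balance: 76·1.917 = 0.217·Cₑ + 1.7·16.
Cₑ = (145.7 − 27.2) / 0.217 = 546 mg/L.

546 mg/L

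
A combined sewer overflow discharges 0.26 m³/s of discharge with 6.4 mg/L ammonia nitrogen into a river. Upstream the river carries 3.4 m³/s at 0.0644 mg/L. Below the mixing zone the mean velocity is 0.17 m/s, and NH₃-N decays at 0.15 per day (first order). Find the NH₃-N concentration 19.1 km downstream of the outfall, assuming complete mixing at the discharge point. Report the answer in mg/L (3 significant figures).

0.423 mg/L

After complete mixing, C₀ = (0.26·6.4 + 3.4·0.0644) / 3.66 = 0.5145 mg/L.
Travel time t = 1.91e+04 m / 0.17 m/s = 1.124e+05 s = 1.3 d.
C = 0.5145·exp(−0.15·1.3) = 0.5145·0.8228 = 0.4233 mg/L.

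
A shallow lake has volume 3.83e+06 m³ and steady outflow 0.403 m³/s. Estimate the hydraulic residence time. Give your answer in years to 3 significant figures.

0.301 yr

Q = 0.403 m³/s × 3.156e+07 s/yr = 1.272e+07 m³/yr.
Hydraulic residence time τ = V/Q = 3.83e+06/1.272e+07 = 0.3012 yr.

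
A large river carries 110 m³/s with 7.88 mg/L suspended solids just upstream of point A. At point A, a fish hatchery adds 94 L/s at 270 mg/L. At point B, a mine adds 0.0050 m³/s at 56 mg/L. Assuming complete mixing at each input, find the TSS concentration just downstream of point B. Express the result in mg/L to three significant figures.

8.11 mg/L

94 L/s = 0.094 m³/s.
After input A: C = (110·7.88 + 0.094·270) / 110.1 = 8.104 mg/L.
After input B: C = (110.1·8.104 + 0.005·56) / 110.1 = 8.106 mg/L.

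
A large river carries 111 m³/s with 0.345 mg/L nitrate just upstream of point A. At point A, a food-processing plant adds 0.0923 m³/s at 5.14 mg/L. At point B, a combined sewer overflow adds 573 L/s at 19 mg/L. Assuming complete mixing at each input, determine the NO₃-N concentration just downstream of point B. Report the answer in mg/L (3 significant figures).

After input A: C = (111·0.345 + 0.0923·5.14) / 111.1 = 0.349 mg/L.
573 L/s = 0.573 m³/s.
After input B: C = (111.1·0.349 + 0.573·19) / 111.7 = 0.4447 mg/L.

0.445 mg/L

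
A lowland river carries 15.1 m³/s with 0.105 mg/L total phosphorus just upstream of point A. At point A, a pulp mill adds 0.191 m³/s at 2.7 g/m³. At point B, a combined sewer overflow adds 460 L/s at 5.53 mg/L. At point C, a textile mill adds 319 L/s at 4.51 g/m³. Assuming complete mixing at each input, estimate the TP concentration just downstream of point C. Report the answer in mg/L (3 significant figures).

0.379 mg/L

After input A: C = (15.1·0.105 + 0.191·2.7) / 15.29 = 0.1374 mg/L.
460 L/s = 0.46 m³/s.
After input B: C = (15.29·0.1374 + 0.46·5.53) / 15.75 = 0.2949 mg/L.
319 L/s = 0.319 m³/s.
After input C: C = (15.75·0.2949 + 0.319·4.51) / 16.07 = 0.3786 mg/L.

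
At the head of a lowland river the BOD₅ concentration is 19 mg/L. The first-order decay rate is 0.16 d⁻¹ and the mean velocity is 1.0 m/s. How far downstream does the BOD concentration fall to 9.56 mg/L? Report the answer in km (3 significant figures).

371 km

From C = C₀·e^(−kt), t = ln(C₀/C)/k = ln(19/9.56)/0.16 = 0.6869/0.16 = 4.293 d.
Distance = v·t = 1.0 m/s × 3.709e+05 s = 3.709e+05 m = 370.9 km.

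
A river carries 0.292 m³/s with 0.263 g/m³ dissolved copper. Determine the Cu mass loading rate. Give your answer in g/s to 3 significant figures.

0.0768 g/s

Mass flux = Q·C = 0.292 m³/s × 0.263 g/m³ = 0.0768 g/s.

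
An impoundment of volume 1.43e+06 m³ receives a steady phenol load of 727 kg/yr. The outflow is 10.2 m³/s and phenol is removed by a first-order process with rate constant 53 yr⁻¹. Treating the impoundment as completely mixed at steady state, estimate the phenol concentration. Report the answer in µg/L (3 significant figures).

Outflow Q = 10.2 m³/s × 3.156e+07 s/yr = 3.219e+08 m³/yr.
Steady-state CSTR mass balance: W = Q·C + k·V·C, so C = W/(Q + kV).
Q + kV = 3.219e+08 + 53·1.43e+06 = 3.977e+08 m³/yr.
C = 727/3.977e+08 = 1.828e-06 kg/m³ = 0.001828 mg/L = 1.828 µg/L.

1.83 µg/L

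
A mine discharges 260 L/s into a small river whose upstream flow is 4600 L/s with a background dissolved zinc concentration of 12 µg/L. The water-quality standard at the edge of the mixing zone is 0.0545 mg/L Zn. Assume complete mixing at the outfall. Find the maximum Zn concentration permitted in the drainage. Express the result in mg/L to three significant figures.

260 L/s = 0.26 m³/s.
4600 L/s = 4.6 m³/s.
12 µg/L = 0.012 mg/L.
Mass balance: 0.0545·4.86 = 0.26·Cₑ + 4.6·0.012.
Cₑ = (0.2649 − 0.0552) / 0.26 = 0.8064 mg/L.

0.806 mg/L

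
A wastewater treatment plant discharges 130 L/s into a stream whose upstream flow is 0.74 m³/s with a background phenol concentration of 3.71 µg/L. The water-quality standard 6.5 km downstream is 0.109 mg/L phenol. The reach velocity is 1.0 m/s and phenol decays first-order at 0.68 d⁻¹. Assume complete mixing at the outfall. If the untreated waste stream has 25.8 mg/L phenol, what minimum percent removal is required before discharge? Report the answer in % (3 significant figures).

130 L/s = 0.13 m³/s.
3.71 µg/L = 0.00371 mg/L.
Travel time to the compliance point: t = 6500/1.0 = 6500 s = 0.07523 d; decay factor exp(−0.68·0.07523) = 0.9501.
So the concentration just after mixing may be at most 0.109/0.9501 = 0.1147 mg/L.
Mass balance: 0.1147·0.87 = 0.13·Cₑ + 0.74·0.00371.
Cₑ = (0.09981 − 0.002745) / 0.13 = 0.7466 mg/L.
Required removal = 1 − 0.7466/25.8 = 97.11 %.

97.1 %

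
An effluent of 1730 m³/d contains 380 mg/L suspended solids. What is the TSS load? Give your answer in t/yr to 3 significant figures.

240 t/yr

1730 m³/d = 0.02002 m³/s.
Mass flux = Q·C = 0.02002 m³/s × 380 g/m³ = 7.609 g/s.
= 7.609 g/s × 31.56 = 240.1 t/yr.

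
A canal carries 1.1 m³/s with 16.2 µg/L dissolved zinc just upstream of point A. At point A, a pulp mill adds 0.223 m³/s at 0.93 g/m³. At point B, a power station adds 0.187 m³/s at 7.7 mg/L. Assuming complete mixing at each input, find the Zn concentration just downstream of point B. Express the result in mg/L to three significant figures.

16.2 µg/L = 0.0162 mg/L.
After input A: C = (1.1·0.0162 + 0.223·0.93) / 1.323 = 0.1702 mg/L.
After input B: C = (1.323·0.1702 + 0.187·7.7) / 1.51 = 1.103 mg/L.

1.10 mg/L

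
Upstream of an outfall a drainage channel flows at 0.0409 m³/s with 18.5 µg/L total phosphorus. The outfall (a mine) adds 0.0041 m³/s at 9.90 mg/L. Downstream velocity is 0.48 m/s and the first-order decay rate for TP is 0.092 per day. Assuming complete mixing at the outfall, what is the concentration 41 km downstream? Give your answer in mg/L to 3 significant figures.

18.5 µg/L = 0.0185 mg/L.
After complete mixing, C₀ = (0.0041·9.9 + 0.0409·0.0185) / 0.045 = 0.9188 mg/L.
Travel time t = 4.1e+04 m / 0.48 m/s = 8.542e+04 s = 0.9886 d.
C = 0.9188·exp(−0.092·0.9886) = 0.9188·0.9131 = 0.8389 mg/L.

0.839 mg/L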